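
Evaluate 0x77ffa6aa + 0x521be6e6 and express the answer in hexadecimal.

Add column by column in base 16, right to left:
  a+6 = 0 carry 1
  a+e+1 = 9 carry 1
  6+6+1 = d
  a+e = 8 carry 1
  f+b+1 = b carry 1
  f+1+1 = 1 carry 1
  7+2+1 = a
  7+5 = c

0xca1b8d90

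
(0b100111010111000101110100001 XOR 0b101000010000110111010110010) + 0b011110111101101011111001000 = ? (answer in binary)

0b101110000101011110011011011

First 0b100111010111000101110100001 XOR 0b101000010000110111010110010 = 0b001111000111110010100010011.
Add column by column in base 2, right to left:
  1+0 = 1
  1+0 = 1
  0+0 = 0
  0+1 = 1
  1+0 = 1
  0+0 = 0
  0+1 = 1
  0+1 = 1
  1+1 = 0 carry 1
  0+1+1 = 0 carry 1
  1+1+1 = 1 carry 1
  0+0+1 = 1
  0+1 = 1
  1+0 = 1
  1+1 = 0 carry 1
  1+1+1 = 1 carry 1
  1+0+1 = 0 carry 1
  1+1+1 = 1 carry 1
  0+1+1 = 0 carry 1
  0+1+1 = 0 carry 1
  0+1+1 = 0 carry 1
  1+0+1 = 0 carry 1
  1+1+1 = 1 carry 1
  1+1+1 = 1 carry 1
  1+1+1 = 1 carry 1
  0+1+1 = 0 carry 1
  final carry 1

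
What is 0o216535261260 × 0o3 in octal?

Multiply each base-8 digit by 3, carrying:
  0×3 = 0 → write 0
  6×3 = 18 → write 2 carry 2
  2×3+2 = 8 → write 0 carry 1
  1×3+1 = 4 → write 4
  6×3 = 18 → write 2 carry 2
  2×3+2 = 8 → write 0 carry 1
  5×3+1 = 16 → write 0 carry 2
  3×3+2 = 11 → write 3 carry 1
  5×3+1 = 16 → write 0 carry 2
  6×3+2 = 20 → write 4 carry 2
  1×3+2 = 5 → write 5
  2×3 = 6 → write 6

0o654030024020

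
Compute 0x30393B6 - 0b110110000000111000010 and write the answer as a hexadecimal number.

0b110110000000111000010 = 0x1B01C2 in hexadecimal.
Subtract column by column in base 16:
  6-2 → 4
  B-C → F (borrow)
  3-1-1 → 1
  9-0 → 9
  3-B → 8 (borrow)
  0-1-1 → E (borrow)
  3-0-1 → 2

0x2E891F4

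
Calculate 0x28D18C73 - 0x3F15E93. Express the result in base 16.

Subtract column by column in base 16:
  3-3 → 0
  7-9 → E (borrow)
  C-E-1 → D (borrow)
  8-5-1 → 2
  1-1 → 0
  D-F → E (borrow)
  8-3-1 → 4
  2-0 → 2

0x24E02DE0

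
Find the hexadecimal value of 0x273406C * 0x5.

0xC40421C

Multiply each base-16 digit by 5, carrying:
  C×5 = 60 → write C carry 3
  6×5+3 = 33 → write 1 carry 2
  0×5+2 = 2 → write 2
  4×5 = 20 → write 4 carry 1
  3×5+1 = 16 → write 0 carry 1
  7×5+1 = 36 → write 4 carry 2
  2×5+2 = 12 → write C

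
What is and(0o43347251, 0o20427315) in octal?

AND each oct digit independently (no carries):
  4&2=0, 3&0=0, 3&4=0, 4&2=0, 7&7=7, 2&3=2, 5&1=1, 1&5=1

0o00007211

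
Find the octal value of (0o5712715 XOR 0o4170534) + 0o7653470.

0o11535711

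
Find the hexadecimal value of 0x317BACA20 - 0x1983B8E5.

0x2FE37113B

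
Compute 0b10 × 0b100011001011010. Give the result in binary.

0b1000110010110100

Multiply each base-2 digit by 2, carrying:
  0×2 = 0 → write 0
  1×2 = 2 → write 0 carry 1
  0×2+1 = 1 → write 1
  1×2 = 2 → write 0 carry 1
  1×2+1 = 3 → write 1 carry 1
  0×2+1 = 1 → write 1
  1×2 = 2 → write 0 carry 1
  0×2+1 = 1 → write 1
  0×2 = 0 → write 0
  1×2 = 2 → write 0 carry 1
  1×2+1 = 3 → write 1 carry 1
  0×2+1 = 1 → write 1
  0×2 = 0 → write 0
  0×2 = 0 → write 0
  1×2 = 2 → write 0 carry 1
  remaining carry: 1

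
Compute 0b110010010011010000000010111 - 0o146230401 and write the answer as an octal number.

0o454067426

0b110010010011010000000010111 = 0o622320027 in octal.
Subtract column by column in base 8:
  7-1 → 6
  2-0 → 2
  0-4 → 4 (borrow)
  0-0-1 → 7 (borrow)
  2-3-1 → 6 (borrow)
  3-2-1 → 0
  2-6 → 4 (borrow)
  2-4-1 → 5 (borrow)
  6-1-1 → 4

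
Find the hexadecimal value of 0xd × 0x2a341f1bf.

0x224a5946b3

Multiply each base-16 digit by 13, carrying:
  f×13 = 195 → write 3 carry 12
  b×13+12 = 155 → write b carry 9
  1×13+9 = 22 → write 6 carry 1
  f×13+1 = 196 → write 4 carry 12
  1×13+12 = 25 → write 9 carry 1
  4×13+1 = 53 → write 5 carry 3
  3×13+3 = 42 → write a carry 2
  a×13+2 = 132 → write 4 carry 8
  2×13+8 = 34 → write 2 carry 2
  remaining carry: 2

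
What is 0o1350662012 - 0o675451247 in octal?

0o453210543

Subtract column by column in base 8:
  2-7 → 3 (borrow)
  1-4-1 → 4 (borrow)
  0-2-1 → 5 (borrow)
  2-1-1 → 0
  6-5 → 1
  6-4 → 2
  0-5 → 3 (borrow)
  5-7-1 → 5 (borrow)
  3-6-1 → 4 (borrow)
  1-0-1 → 0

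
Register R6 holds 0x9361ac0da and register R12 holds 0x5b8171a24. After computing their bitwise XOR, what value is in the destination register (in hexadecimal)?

0xc8e0ddafe

XOR each hex digit independently (no carries):
  9^5=c, 3^b=8, 6^8=e, 1^1=0, a^7=d, c^1=d, 0^a=a, d^2=f, a^4=e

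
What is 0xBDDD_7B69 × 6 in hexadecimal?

0x47330E476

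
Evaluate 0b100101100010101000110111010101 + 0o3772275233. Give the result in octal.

0o10535004160

0b100101100010101000110111010101 = 0o4542506725 in octal.
Add column by column in base 8, right to left:
  5+3 = 0 carry 1
  2+3+1 = 6
  7+2 = 1 carry 1
  6+5+1 = 4 carry 1
  0+7+1 = 0 carry 1
  5+2+1 = 0 carry 1
  2+2+1 = 5
  4+7 = 3 carry 1
  5+7+1 = 5 carry 1
  4+3+1 = 0 carry 1
  final carry 1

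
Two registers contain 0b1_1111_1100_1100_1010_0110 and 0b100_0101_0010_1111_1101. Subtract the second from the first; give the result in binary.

0b110110111100110101001

Subtract column by column in base 2:
  0-1 → 1 (borrow)
  1-0-1 → 0
  1-1 → 0
  0-1 → 1 (borrow)
  0-1-1 → 0 (borrow)
  1-1-1 → 1 (borrow)
  0-1-1 → 0 (borrow)
  1-1-1 → 1 (borrow)
  0-0-1 → 1 (borrow)
  0-1-1 → 0 (borrow)
  1-0-1 → 0
  1-0 → 1
  0-1 → 1 (borrow)
  0-0-1 → 1 (borrow)
  1-1-1 → 1 (borrow)
  1-0-1 → 0
  1-0 → 1
  1-0 → 1
  1-1 → 0
  1-0 → 1
  1-0 → 1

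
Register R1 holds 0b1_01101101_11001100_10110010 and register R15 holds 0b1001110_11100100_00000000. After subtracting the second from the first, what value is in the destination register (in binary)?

Subtract column by column in base 2:
  0-0 → 0
  1-0 → 1
  0-0 → 0
  0-0 → 0
  1-0 → 1
  1-0 → 1
  0-0 → 0
  1-0 → 1
  0-0 → 0
  0-0 → 0
  1-1 → 0
  1-0 → 1
  0-0 → 0
  0-1 → 1 (borrow)
  1-1-1 → 1 (borrow)
  1-1-1 → 1 (borrow)
  1-0-1 → 0
  0-1 → 1 (borrow)
  1-1-1 → 1 (borrow)
  1-1-1 → 1 (borrow)
  0-0-1 → 1 (borrow)
  1-0-1 → 0
  1-1 → 0
  0-0 → 0
  1-0 → 1

0b1000111101110100010110010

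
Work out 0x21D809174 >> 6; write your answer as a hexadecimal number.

0x8760245

6 bits is not a whole number of base-16 digits; in binary: 1000011101100000001001000101110100 >> 6 = 1000011101100000001001000101.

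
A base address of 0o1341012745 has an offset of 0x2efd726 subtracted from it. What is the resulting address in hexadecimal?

0o1341012745 = 0xb8415e5 in hexadecimal.
Subtract column by column in base 16:
  5-6 → f (borrow)
  e-2-1 → b
  5-7 → e (borrow)
  1-d-1 → 3 (borrow)
  4-f-1 → 4 (borrow)
  8-e-1 → 9 (borrow)
  b-2-1 → 8

0x8943ebf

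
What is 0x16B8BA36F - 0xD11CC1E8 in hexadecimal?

Subtract column by column in base 16:
  F-8 → 7
  6-E → 8 (borrow)
  3-1-1 → 1
  A-C → E (borrow)
  B-C-1 → E (borrow)
  8-1-1 → 6
  B-1 → A
  6-D → 9 (borrow)
  1-0-1 → 0

0x9A6EE187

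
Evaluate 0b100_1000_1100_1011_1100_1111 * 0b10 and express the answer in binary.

Multiply each base-2 digit by 2, carrying:
  1×2 = 2 → write 0 carry 1
  1×2+1 = 3 → write 1 carry 1
  1×2+1 = 3 → write 1 carry 1
  1×2+1 = 3 → write 1 carry 1
  0×2+1 = 1 → write 1
  0×2 = 0 → write 0
  1×2 = 2 → write 0 carry 1
  1×2+1 = 3 → write 1 carry 1
  1×2+1 = 3 → write 1 carry 1
  1×2+1 = 3 → write 1 carry 1
  0×2+1 = 1 → write 1
  1×2 = 2 → write 0 carry 1
  0×2+1 = 1 → write 1
  0×2 = 0 → write 0
  1×2 = 2 → write 0 carry 1
  1×2+1 = 3 → write 1 carry 1
  0×2+1 = 1 → write 1
  0×2 = 0 → write 0
  0×2 = 0 → write 0
  1×2 = 2 → write 0 carry 1
  0×2+1 = 1 → write 1
  0×2 = 0 → write 0
  1×2 = 2 → write 0 carry 1
  remaining carry: 1

0b100100011001011110011110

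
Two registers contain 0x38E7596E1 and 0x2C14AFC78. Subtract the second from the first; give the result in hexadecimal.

0xCD2A9A69

Subtract column by column in base 16:
  1-8 → 9 (borrow)
  E-7-1 → 6
  6-C → A (borrow)
  9-F-1 → 9 (borrow)
  5-A-1 → A (borrow)
  7-4-1 → 2
  E-1 → D
  8-C → C (borrow)
  3-2-1 → 0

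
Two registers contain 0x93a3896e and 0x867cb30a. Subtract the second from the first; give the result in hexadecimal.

Subtract column by column in base 16:
  e-a → 4
  6-0 → 6
  9-3 → 6
  8-b → d (borrow)
  3-c-1 → 6 (borrow)
  a-7-1 → 2
  3-6 → d (borrow)
  9-8-1 → 0

0xd26d664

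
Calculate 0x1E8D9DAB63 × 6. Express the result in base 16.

0xB751B20452

Multiply each base-16 digit by 6, carrying:
  3×6 = 18 → write 2 carry 1
  6×6+1 = 37 → write 5 carry 2
  B×6+2 = 68 → write 4 carry 4
  A×6+4 = 64 → write 0 carry 4
  D×6+4 = 82 → write 2 carry 5
  9×6+5 = 59 → write B carry 3
  D×6+3 = 81 → write 1 carry 5
  8×6+5 = 53 → write 5 carry 3
  E×6+3 = 87 → write 7 carry 5
  1×6+5 = 11 → write B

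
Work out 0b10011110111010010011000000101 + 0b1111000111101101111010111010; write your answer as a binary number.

0b100010111111000000010010111111

Add column by column in base 2, right to left:
  1+0 = 1
  0+1 = 1
  1+0 = 1
  0+1 = 1
  0+1 = 1
  0+1 = 1
  0+0 = 0
  0+1 = 1
  0+0 = 0
  1+1 = 0 carry 1
  1+1+1 = 1 carry 1
  0+1+1 = 0 carry 1
  0+1+1 = 0 carry 1
  1+0+1 = 0 carry 1
  0+1+1 = 0 carry 1
  0+1+1 = 0 carry 1
  1+0+1 = 0 carry 1
  0+1+1 = 0 carry 1
  1+1+1 = 1 carry 1
  1+1+1 = 1 carry 1
  1+1+1 = 1 carry 1
  0+0+1 = 1
  1+0 = 1
  1+0 = 1
  1+1 = 0 carry 1
  1+1+1 = 1 carry 1
  0+1+1 = 0 carry 1
  0+1+1 = 0 carry 1
  1+0+1 = 0 carry 1
  final carry 1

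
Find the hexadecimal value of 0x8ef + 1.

The trailing 1 digit is F (max in base 16), so adding 1 cascades: they roll to 0 and the next digit up increments.

0x8f0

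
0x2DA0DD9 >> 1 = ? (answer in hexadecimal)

1 bits is not a whole number of base-16 digits; in binary: 10110110100000110111011001 >> 1 = 1011011010000011011101100.

0x16D06EC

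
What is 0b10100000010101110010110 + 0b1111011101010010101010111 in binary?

0b10001111101101000011101101

Add column by column in base 2, right to left:
  0+1 = 1
  1+1 = 0 carry 1
  1+1+1 = 1 carry 1
  0+0+1 = 1
  1+1 = 0 carry 1
  0+0+1 = 1
  0+1 = 1
  1+0 = 1
  1+1 = 0 carry 1
  1+0+1 = 0 carry 1
  0+1+1 = 0 carry 1
  1+0+1 = 0 carry 1
  0+0+1 = 1
  1+1 = 0 carry 1
  0+0+1 = 1
  0+1 = 1
  0+0 = 0
  0+1 = 1
  0+1 = 1
  0+1 = 1
  1+0 = 1
  0+1 = 1
  1+1 = 0 carry 1
  0+1+1 = 0 carry 1
  0+1+1 = 0 carry 1
  final carry 1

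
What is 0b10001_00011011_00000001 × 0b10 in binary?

0b1000100011011000000010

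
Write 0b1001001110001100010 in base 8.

0o1116142

Group the bits in threes: 001 001 001 110 001 100 010 → 1116142.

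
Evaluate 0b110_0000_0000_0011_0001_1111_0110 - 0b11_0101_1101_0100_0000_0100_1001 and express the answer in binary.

Subtract column by column in base 2:
  0-1 → 1 (borrow)
  1-0-1 → 0
  1-0 → 1
  0-1 → 1 (borrow)
  1-0-1 → 0
  1-0 → 1
  1-1 → 0
  1-0 → 1
  1-0 → 1
  0-0 → 0
  0-0 → 0
  0-0 → 0
  1-0 → 1
  1-0 → 1
  0-1 → 1 (borrow)
  0-0-1 → 1 (borrow)
  0-1-1 → 0 (borrow)
  0-0-1 → 1 (borrow)
  0-1-1 → 0 (borrow)
  0-1-1 → 0 (borrow)
  0-1-1 → 0 (borrow)
  0-0-1 → 1 (borrow)
  0-1-1 → 0 (borrow)
  0-0-1 → 1 (borrow)
  0-1-1 → 0 (borrow)
  1-1-1 → 1 (borrow)
  1-0-1 → 0

0b10101000101111000110101101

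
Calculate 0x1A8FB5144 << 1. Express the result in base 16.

1 bits is not a whole number of base-16 digits; in binary: 110101000111110110101000101000100 << 1 = 1101010001111101101010001010001000.

0x351F6A288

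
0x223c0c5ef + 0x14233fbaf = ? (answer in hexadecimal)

Add column by column in base 16, right to left:
  f+f = e carry 1
  e+a+1 = 9 carry 1
  5+b+1 = 1 carry 1
  c+f+1 = c carry 1
  0+3+1 = 4
  c+3 = f
  3+2 = 5
  2+4 = 6
  2+1 = 3

0x365f4c19e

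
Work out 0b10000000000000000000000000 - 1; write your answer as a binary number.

The trailing 25 digits are 0, so subtracting 1 borrows through: they become 1 and the next digit up decrements.

0b1111111111111111111111111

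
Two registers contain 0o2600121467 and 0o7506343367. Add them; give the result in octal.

0o12306465056

Add column by column in base 8, right to left:
  7+7 = 6 carry 1
  6+6+1 = 5 carry 1
  4+3+1 = 0 carry 1
  1+3+1 = 5
  2+4 = 6
  1+3 = 4
  0+6 = 6
  0+0 = 0
  6+5 = 3 carry 1
  2+7+1 = 2 carry 1
  final carry 1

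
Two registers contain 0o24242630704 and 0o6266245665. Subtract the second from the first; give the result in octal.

0o15754363017

Subtract column by column in base 8:
  4-5 → 7 (borrow)
  0-6-1 → 1 (borrow)
  7-6-1 → 0
  0-5 → 3 (borrow)
  3-4-1 → 6 (borrow)
  6-2-1 → 3
  2-6 → 4 (borrow)
  4-6-1 → 5 (borrow)
  2-2-1 → 7 (borrow)
  4-6-1 → 5 (borrow)
  2-0-1 → 1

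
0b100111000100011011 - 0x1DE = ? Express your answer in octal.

0o467475

0b100111000100011011 = 0o470433 in octal.
0x1DE = 0o736 in octal.
Subtract column by column in base 8:
  3-6 → 5 (borrow)
  3-3-1 → 7 (borrow)
  4-7-1 → 4 (borrow)
  0-0-1 → 7 (borrow)
  7-0-1 → 6
  4-0 → 4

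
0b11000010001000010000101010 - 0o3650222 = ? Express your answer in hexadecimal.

0b11000010001000010000101010 = 0x308842A in hexadecimal.
0o3650222 = 0xF5092 in hexadecimal.
Subtract column by column in base 16:
  A-2 → 8
  2-9 → 9 (borrow)
  4-0-1 → 3
  8-5 → 3
  8-F → 9 (borrow)
  0-0-1 → F (borrow)
  3-0-1 → 2

0x2F93398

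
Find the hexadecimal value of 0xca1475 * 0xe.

Multiply each base-16 digit by 14, carrying:
  5×14 = 70 → write 6 carry 4
  7×14+4 = 102 → write 6 carry 6
  4×14+6 = 62 → write e carry 3
  1×14+3 = 17 → write 1 carry 1
  a×14+1 = 141 → write d carry 8
  c×14+8 = 176 → write 0 carry 11
  remaining carry: b

0xb0d1e66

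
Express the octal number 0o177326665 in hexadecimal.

0x1FDADB5

Each octal digit is 3 bits: 1=001 7=111 7=111 3=011 2=010 6=110 6=110 6=110 5=101.
Group the bits into nibbles: 0001 1111 1101 1010 1101 1011 0101 → 1FDADB5.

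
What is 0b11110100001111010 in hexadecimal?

Group the bits into nibbles: 0001 1110 1000 0111 1010 → 1E87A.

0x1E87A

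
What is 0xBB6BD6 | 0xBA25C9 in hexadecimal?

0xBB6FDF

OR each hex digit independently (no carries):
  B|B=B, B|A=B, 6|2=6, B|5=F, D|C=D, 6|9=F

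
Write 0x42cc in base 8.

0o41314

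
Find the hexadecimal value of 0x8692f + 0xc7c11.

Add column by column in base 16, right to left:
  f+1 = 0 carry 1
  2+1+1 = 4
  9+c = 5 carry 1
  6+7+1 = e
  8+c = 4 carry 1
  final carry 1

0x14e540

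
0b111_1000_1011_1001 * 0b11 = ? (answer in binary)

0b10110101000101011

Multiply each base-2 digit by 3, carrying:
  1×3 = 3 → write 1 carry 1
  0×3+1 = 1 → write 1
  0×3 = 0 → write 0
  1×3 = 3 → write 1 carry 1
  1×3+1 = 4 → write 0 carry 2
  1×3+2 = 5 → write 1 carry 2
  0×3+2 = 2 → write 0 carry 1
  1×3+1 = 4 → write 0 carry 2
  0×3+2 = 2 → write 0 carry 1
  0×3+1 = 1 → write 1
  0×3 = 0 → write 0
  1×3 = 3 → write 1 carry 1
  1×3+1 = 4 → write 0 carry 2
  1×3+2 = 5 → write 1 carry 2
  1×3+2 = 5 → write 1 carry 2
  remaining carry: 10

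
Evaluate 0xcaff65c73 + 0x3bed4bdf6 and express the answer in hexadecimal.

0x106ecb1a69

Add column by column in base 16, right to left:
  3+6 = 9
  7+f = 6 carry 1
  c+d+1 = a carry 1
  5+b+1 = 1 carry 1
  6+4+1 = b
  f+d = c carry 1
  f+e+1 = e carry 1
  a+b+1 = 6 carry 1
  c+3+1 = 0 carry 1
  final carry 1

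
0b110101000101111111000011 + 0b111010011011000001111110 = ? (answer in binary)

Add column by column in base 2, right to left:
  1+0 = 1
  1+1 = 0 carry 1
  0+1+1 = 0 carry 1
  0+1+1 = 0 carry 1
  0+1+1 = 0 carry 1
  0+1+1 = 0 carry 1
  1+1+1 = 1 carry 1
  1+0+1 = 0 carry 1
  1+0+1 = 0 carry 1
  1+0+1 = 0 carry 1
  1+0+1 = 0 carry 1
  1+0+1 = 0 carry 1
  1+1+1 = 1 carry 1
  0+1+1 = 0 carry 1
  1+0+1 = 0 carry 1
  0+1+1 = 0 carry 1
  0+1+1 = 0 carry 1
  0+0+1 = 1
  1+0 = 1
  0+1 = 1
  1+0 = 1
  0+1 = 1
  1+1 = 0 carry 1
  1+1+1 = 1 carry 1
  final carry 1

0b1101111100001000001000001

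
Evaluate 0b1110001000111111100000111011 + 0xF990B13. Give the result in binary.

0b11101101111010000001101001110

0xF990B13 = 0b1111100110010000101100010011 in binary.
Add column by column in base 2, right to left:
  1+1 = 0 carry 1
  1+1+1 = 1 carry 1
  0+0+1 = 1
  1+0 = 1
  1+1 = 0 carry 1
  1+0+1 = 0 carry 1
  0+0+1 = 1
  0+0 = 0
  0+1 = 1
  0+1 = 1
  0+0 = 0
  1+1 = 0 carry 1
  1+0+1 = 0 carry 1
  1+0+1 = 0 carry 1
  1+0+1 = 0 carry 1
  1+0+1 = 0 carry 1
  1+1+1 = 1 carry 1
  1+0+1 = 0 carry 1
  0+0+1 = 1
  0+1 = 1
  0+1 = 1
  1+0 = 1
  0+0 = 0
  0+1 = 1
  0+1 = 1
  1+1 = 0 carry 1
  1+1+1 = 1 carry 1
  1+1+1 = 1 carry 1
  final carry 1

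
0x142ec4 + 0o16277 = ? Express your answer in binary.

0b101000100101110000011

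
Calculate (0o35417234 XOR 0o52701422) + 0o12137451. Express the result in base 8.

0o101456267

First 0o35417234 XOR 0o52701422 = 0o67316616.
Add column by column in base 8, right to left:
  6+1 = 7
  1+5 = 6
  6+4 = 2 carry 1
  6+7+1 = 6 carry 1
  1+3+1 = 5
  3+1 = 4
  7+2 = 1 carry 1
  6+1+1 = 0 carry 1
  final carry 1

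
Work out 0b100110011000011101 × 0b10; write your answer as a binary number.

Multiply each base-2 digit by 2, carrying:
  1×2 = 2 → write 0 carry 1
  0×2+1 = 1 → write 1
  1×2 = 2 → write 0 carry 1
  1×2+1 = 3 → write 1 carry 1
  1×2+1 = 3 → write 1 carry 1
  0×2+1 = 1 → write 1
  0×2 = 0 → write 0
  0×2 = 0 → write 0
  0×2 = 0 → write 0
  1×2 = 2 → write 0 carry 1
  1×2+1 = 3 → write 1 carry 1
  0×2+1 = 1 → write 1
  0×2 = 0 → write 0
  1×2 = 2 → write 0 carry 1
  1×2+1 = 3 → write 1 carry 1
  0×2+1 = 1 → write 1
  0×2 = 0 → write 0
  1×2 = 2 → write 0 carry 1
  remaining carry: 1

0b1001100110000111010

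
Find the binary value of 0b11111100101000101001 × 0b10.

Multiply each base-2 digit by 2, carrying:
  1×2 = 2 → write 0 carry 1
  0×2+1 = 1 → write 1
  0×2 = 0 → write 0
  1×2 = 2 → write 0 carry 1
  0×2+1 = 1 → write 1
  1×2 = 2 → write 0 carry 1
  0×2+1 = 1 → write 1
  0×2 = 0 → write 0
  0×2 = 0 → write 0
  1×2 = 2 → write 0 carry 1
  0×2+1 = 1 → write 1
  1×2 = 2 → write 0 carry 1
  0×2+1 = 1 → write 1
  0×2 = 0 → write 0
  1×2 = 2 → write 0 carry 1
  1×2+1 = 3 → write 1 carry 1
  1×2+1 = 3 → write 1 carry 1
  1×2+1 = 3 → write 1 carry 1
  1×2+1 = 3 → write 1 carry 1
  1×2+1 = 3 → write 1 carry 1
  remaining carry: 1

0b111111001010001010010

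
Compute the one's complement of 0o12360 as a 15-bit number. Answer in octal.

Each oct digit d becomes 7−d:
  1→6, 2→5, 3→4, 6→1, 0→7

0o65417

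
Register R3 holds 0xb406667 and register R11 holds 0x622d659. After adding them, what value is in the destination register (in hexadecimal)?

Add column by column in base 16, right to left:
  7+9 = 0 carry 1
  6+5+1 = c
  6+6 = c
  6+d = 3 carry 1
  0+2+1 = 3
  4+2 = 6
  b+6 = 1 carry 1
  final carry 1

0x11633cc0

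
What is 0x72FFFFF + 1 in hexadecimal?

0x7300000

The trailing 5 digits are F (max in base 16), so adding 1 cascades: they roll to 0 and the next digit up increments.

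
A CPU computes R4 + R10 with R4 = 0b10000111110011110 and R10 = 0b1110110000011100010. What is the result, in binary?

0b10000111000010000000

Add column by column in base 2, right to left:
  0+0 = 0
  1+1 = 0 carry 1
  1+0+1 = 0 carry 1
  1+0+1 = 0 carry 1
  1+0+1 = 0 carry 1
  0+1+1 = 0 carry 1
  0+1+1 = 0 carry 1
  1+1+1 = 1 carry 1
  1+0+1 = 0 carry 1
  1+0+1 = 0 carry 1
  1+0+1 = 0 carry 1
  1+0+1 = 0 carry 1
  0+0+1 = 1
  0+1 = 1
  0+1 = 1
  0+0 = 0
  1+1 = 0 carry 1
  0+1+1 = 0 carry 1
  0+1+1 = 0 carry 1
  final carry 1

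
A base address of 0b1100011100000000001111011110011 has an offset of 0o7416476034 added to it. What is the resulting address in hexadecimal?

0x9FBA9B0F

0b1100011100000000001111011110011 = 0x63801EF3 in hexadecimal.
0o7416476034 = 0x3C3A7C1C in hexadecimal.
Add column by column in base 16, right to left:
  3+C = F
  F+1 = 0 carry 1
  E+C+1 = B carry 1
  1+7+1 = 9
  0+A = A
  8+3 = B
  3+C = F
  6+3 = 9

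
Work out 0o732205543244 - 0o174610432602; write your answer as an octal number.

0o535375110442

Subtract column by column in base 8:
  4-2 → 2
  4-0 → 4
  2-6 → 4 (borrow)
  3-2-1 → 0
  4-3 → 1
  5-4 → 1
  5-0 → 5
  0-1 → 7 (borrow)
  2-6-1 → 3 (borrow)
  2-4-1 → 5 (borrow)
  3-7-1 → 3 (borrow)
  7-1-1 → 5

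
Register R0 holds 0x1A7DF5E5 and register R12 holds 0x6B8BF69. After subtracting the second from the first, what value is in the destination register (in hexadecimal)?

0x13C5367C

Subtract column by column in base 16:
  5-9 → C (borrow)
  E-6-1 → 7
  5-F → 6 (borrow)
  F-B-1 → 3
  D-8 → 5
  7-B → C (borrow)
  A-6-1 → 3
  1-0 → 1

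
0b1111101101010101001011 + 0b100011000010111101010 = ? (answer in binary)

0b10100000101101100110101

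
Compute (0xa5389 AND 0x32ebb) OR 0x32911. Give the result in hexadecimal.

0x32b99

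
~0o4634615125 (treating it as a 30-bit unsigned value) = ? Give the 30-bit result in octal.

0o3143162652

Each oct digit d becomes 7−d:
  4→3, 6→1, 3→4, 4→3, 6→1, 1→6, 5→2, 1→6, 2→5, 5→2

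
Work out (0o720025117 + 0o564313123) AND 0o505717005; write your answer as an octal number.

Add column by column in base 8, right to left:
  7+3 = 2 carry 1
  1+2+1 = 4
  1+1 = 2
  5+3 = 0 carry 1
  2+1+1 = 4
  0+3 = 3
  0+4 = 4
  2+6 = 0 carry 1
  7+5+1 = 5 carry 1
  final carry 1
Sum = 0o1504340242; now AND with 0o505717005:
  1&0=0, 5&5=5, 0&0=0, 4&5=4, 3&7=3, 4&1=0, 0&7=0, 2&0=0, 4&0=0, 2&5=0

0o504300000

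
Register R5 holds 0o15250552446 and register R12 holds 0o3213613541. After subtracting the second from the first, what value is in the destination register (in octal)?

Subtract column by column in base 8:
  6-1 → 5
  4-4 → 0
  4-5 → 7 (borrow)
  2-3-1 → 6 (borrow)
  5-1-1 → 3
  5-6 → 7 (borrow)
  0-3-1 → 4 (borrow)
  5-1-1 → 3
  2-2 → 0
  5-3 → 2
  1-0 → 1

0o12034736705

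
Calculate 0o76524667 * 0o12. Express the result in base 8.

0o1162520446

Multiply each base-8 digit by 10, carrying:
  7×10 = 70 → write 6 carry 8
  6×10+8 = 68 → write 4 carry 8
  6×10+8 = 68 → write 4 carry 8
  4×10+8 = 48 → write 0 carry 6
  2×10+6 = 26 → write 2 carry 3
  5×10+3 = 53 → write 5 carry 6
  6×10+6 = 66 → write 2 carry 8
  7×10+8 = 78 → write 6 carry 9
  remaining carry: 11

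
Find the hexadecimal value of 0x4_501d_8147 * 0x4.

0x114076051c

Multiply each base-16 digit by 4, carrying:
  7×4 = 28 → write c carry 1
  4×4+1 = 17 → write 1 carry 1
  1×4+1 = 5 → write 5
  8×4 = 32 → write 0 carry 2
  d×4+2 = 54 → write 6 carry 3
  1×4+3 = 7 → write 7
  0×4 = 0 → write 0
  5×4 = 20 → write 4 carry 1
  4×4+1 = 17 → write 1 carry 1
  remaining carry: 1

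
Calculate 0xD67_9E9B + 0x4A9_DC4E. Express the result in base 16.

0x12117AE9

Add column by column in base 16, right to left:
  B+E = 9 carry 1
  9+4+1 = E
  E+C = A carry 1
  9+D+1 = 7 carry 1
  7+9+1 = 1 carry 1
  6+A+1 = 1 carry 1
  D+4+1 = 2 carry 1
  final carry 1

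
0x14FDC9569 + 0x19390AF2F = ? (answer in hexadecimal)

0x2E36D4498

Add column by column in base 16, right to left:
  9+F = 8 carry 1
  6+2+1 = 9
  5+F = 4 carry 1
  9+A+1 = 4 carry 1
  C+0+1 = D
  D+9 = 6 carry 1
  F+3+1 = 3 carry 1
  4+9+1 = E
  1+1 = 2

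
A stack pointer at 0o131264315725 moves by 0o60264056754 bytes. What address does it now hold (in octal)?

0o211550374701

Add column by column in base 8, right to left:
  5+4 = 1 carry 1
  2+5+1 = 0 carry 1
  7+7+1 = 7 carry 1
  5+6+1 = 4 carry 1
  1+5+1 = 7
  3+0 = 3
  4+4 = 0 carry 1
  6+6+1 = 5 carry 1
  2+2+1 = 5
  1+0 = 1
  3+6 = 1 carry 1
  1+0+1 = 2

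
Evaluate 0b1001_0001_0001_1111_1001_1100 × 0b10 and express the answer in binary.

0b1001000100011111100111000

Multiply each base-2 digit by 2, carrying:
  0×2 = 0 → write 0
  0×2 = 0 → write 0
  1×2 = 2 → write 0 carry 1
  1×2+1 = 3 → write 1 carry 1
  1×2+1 = 3 → write 1 carry 1
  0×2+1 = 1 → write 1
  0×2 = 0 → write 0
  1×2 = 2 → write 0 carry 1
  1×2+1 = 3 → write 1 carry 1
  1×2+1 = 3 → write 1 carry 1
  1×2+1 = 3 → write 1 carry 1
  1×2+1 = 3 → write 1 carry 1
  1×2+1 = 3 → write 1 carry 1
  0×2+1 = 1 → write 1
  0×2 = 0 → write 0
  0×2 = 0 → write 0
  1×2 = 2 → write 0 carry 1
  0×2+1 = 1 → write 1
  0×2 = 0 → write 0
  0×2 = 0 → write 0
  1×2 = 2 → write 0 carry 1
  0×2+1 = 1 → write 1
  0×2 = 0 → write 0
  1×2 = 2 → write 0 carry 1
  remaining carry: 1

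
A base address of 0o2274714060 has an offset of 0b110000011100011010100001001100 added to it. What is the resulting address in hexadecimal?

0x4365407c

0o2274714060 = 0x12f39830 in hexadecimal.
0b110000011100011010100001001100 = 0x3071a84c in hexadecimal.
Add column by column in base 16, right to left:
  0+c = c
  3+4 = 7
  8+8 = 0 carry 1
  9+a+1 = 4 carry 1
  3+1+1 = 5
  f+7 = 6 carry 1
  2+0+1 = 3
  1+3 = 4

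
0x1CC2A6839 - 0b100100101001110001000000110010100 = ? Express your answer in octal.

0o24674363245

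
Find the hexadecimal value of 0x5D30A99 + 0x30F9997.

0x8E2A430

Add column by column in base 16, right to left:
  9+7 = 0 carry 1
  9+9+1 = 3 carry 1
  A+9+1 = 4 carry 1
  0+9+1 = A
  3+F = 2 carry 1
  D+0+1 = E
  5+3 = 8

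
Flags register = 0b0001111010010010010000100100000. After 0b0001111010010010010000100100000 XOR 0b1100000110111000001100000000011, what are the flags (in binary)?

0b1101111100101010011100100100011

XOR bit by bit (1 where the bits differ):
  0001111010010010010000100100000
^ 1100000110111000001100000000011
= 1101111100101010011100100100011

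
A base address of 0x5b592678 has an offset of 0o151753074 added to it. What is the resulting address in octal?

0x5b592678 = 0o13326223170 in octal.
Add column by column in base 8, right to left:
  0+4 = 4
  7+7 = 6 carry 1
  1+0+1 = 2
  3+3 = 6
  2+5 = 7
  2+7 = 1 carry 1
  6+1+1 = 0 carry 1
  2+5+1 = 0 carry 1
  3+1+1 = 5
  3+0 = 3
  1+0 = 1

0o13500176264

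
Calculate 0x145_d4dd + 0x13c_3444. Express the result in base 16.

0x2820921

Add column by column in base 16, right to left:
  d+4 = 1 carry 1
  d+4+1 = 2 carry 1
  4+4+1 = 9
  d+3 = 0 carry 1
  5+c+1 = 2 carry 1
  4+3+1 = 8
  1+1 = 2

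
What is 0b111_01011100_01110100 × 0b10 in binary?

Multiply each base-2 digit by 2, carrying:
  0×2 = 0 → write 0
  0×2 = 0 → write 0
  1×2 = 2 → write 0 carry 1
  0×2+1 = 1 → write 1
  1×2 = 2 → write 0 carry 1
  1×2+1 = 3 → write 1 carry 1
  1×2+1 = 3 → write 1 carry 1
  0×2+1 = 1 → write 1
  0×2 = 0 → write 0
  0×2 = 0 → write 0
  1×2 = 2 → write 0 carry 1
  1×2+1 = 3 → write 1 carry 1
  1×2+1 = 3 → write 1 carry 1
  0×2+1 = 1 → write 1
  1×2 = 2 → write 0 carry 1
  0×2+1 = 1 → write 1
  1×2 = 2 → write 0 carry 1
  1×2+1 = 3 → write 1 carry 1
  1×2+1 = 3 → write 1 carry 1
  remaining carry: 1

0b11101011100011101000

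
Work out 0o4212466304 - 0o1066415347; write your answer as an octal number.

Subtract column by column in base 8:
  4-7 → 5 (borrow)
  0-4-1 → 3 (borrow)
  3-3-1 → 7 (borrow)
  6-5-1 → 0
  6-1 → 5
  4-4 → 0
  2-6 → 4 (borrow)
  1-6-1 → 2 (borrow)
  2-0-1 → 1
  4-1 → 3

0o3124050735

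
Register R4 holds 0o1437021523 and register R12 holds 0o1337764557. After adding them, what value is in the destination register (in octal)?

Add column by column in base 8, right to left:
  3+7 = 2 carry 1
  2+5+1 = 0 carry 1
  5+5+1 = 3 carry 1
  1+4+1 = 6
  2+6 = 0 carry 1
  0+7+1 = 0 carry 1
  7+7+1 = 7 carry 1
  3+3+1 = 7
  4+3 = 7
  1+1 = 2

0o2777006302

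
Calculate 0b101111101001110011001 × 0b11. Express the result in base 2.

0b10001110111101011001011

Multiply each base-2 digit by 3, carrying:
  1×3 = 3 → write 1 carry 1
  0×3+1 = 1 → write 1
  0×3 = 0 → write 0
  1×3 = 3 → write 1 carry 1
  1×3+1 = 4 → write 0 carry 2
  0×3+2 = 2 → write 0 carry 1
  0×3+1 = 1 → write 1
  1×3 = 3 → write 1 carry 1
  1×3+1 = 4 → write 0 carry 2
  1×3+2 = 5 → write 1 carry 2
  0×3+2 = 2 → write 0 carry 1
  0×3+1 = 1 → write 1
  1×3 = 3 → write 1 carry 1
  0×3+1 = 1 → write 1
  1×3 = 3 → write 1 carry 1
  1×3+1 = 4 → write 0 carry 2
  1×3+2 = 5 → write 1 carry 2
  1×3+2 = 5 → write 1 carry 2
  1×3+2 = 5 → write 1 carry 2
  0×3+2 = 2 → write 0 carry 1
  1×3+1 = 4 → write 0 carry 2
  remaining carry: 10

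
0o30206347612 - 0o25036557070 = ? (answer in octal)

0o3147570522

Subtract column by column in base 8:
  2-0 → 2
  1-7 → 2 (borrow)
  6-0-1 → 5
  7-7 → 0
  4-5 → 7 (borrow)
  3-5-1 → 5 (borrow)
  6-6-1 → 7 (borrow)
  0-3-1 → 4 (borrow)
  2-0-1 → 1
  0-5 → 3 (borrow)
  3-2-1 → 0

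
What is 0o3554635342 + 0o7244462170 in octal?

0o13021317532

Add column by column in base 8, right to left:
  2+0 = 2
  4+7 = 3 carry 1
  3+1+1 = 5
  5+2 = 7
  3+6 = 1 carry 1
  6+4+1 = 3 carry 1
  4+4+1 = 1 carry 1
  5+4+1 = 2 carry 1
  5+2+1 = 0 carry 1
  3+7+1 = 3 carry 1
  final carry 1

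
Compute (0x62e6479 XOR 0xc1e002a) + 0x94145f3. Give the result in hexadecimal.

First 0x62e6479 XOR 0xc1e002a = 0xa306453.
Add column by column in base 16, right to left:
  3+3 = 6
  5+f = 4 carry 1
  4+5+1 = a
  6+4 = a
  0+1 = 1
  3+4 = 7
  a+9 = 3 carry 1
  final carry 1

0x1371aa46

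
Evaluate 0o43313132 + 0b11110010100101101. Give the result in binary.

0o43313132 = 0b100011011001011001011010 in binary.
Add column by column in base 2, right to left:
  0+1 = 1
  1+0 = 1
  0+1 = 1
  1+1 = 0 carry 1
  1+0+1 = 0 carry 1
  0+1+1 = 0 carry 1
  1+0+1 = 0 carry 1
  0+0+1 = 1
  0+1 = 1
  1+0 = 1
  1+1 = 0 carry 1
  0+0+1 = 1
  1+0 = 1
  0+1 = 1
  0+1 = 1
  1+1 = 0 carry 1
  1+1+1 = 1 carry 1
  0+0+1 = 1
  1+0 = 1
  1+0 = 1
  0+0 = 0
  0+0 = 0
  0+0 = 0
  1+0 = 1

0b100011110111101110000111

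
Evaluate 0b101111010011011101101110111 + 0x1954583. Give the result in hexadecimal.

0x77F00FA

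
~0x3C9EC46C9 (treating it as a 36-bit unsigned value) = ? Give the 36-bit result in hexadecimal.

Each hex digit d becomes F−d:
  3→C, C→3, 9→6, E→1, C→3, 4→B, 6→9, C→3, 9→6

0xC3613B936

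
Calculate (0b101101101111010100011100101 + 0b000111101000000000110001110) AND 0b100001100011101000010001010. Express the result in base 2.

Add column by column in base 2, right to left:
  1+0 = 1
  0+1 = 1
  1+1 = 0 carry 1
  0+1+1 = 0 carry 1
  0+0+1 = 1
  1+0 = 1
  1+0 = 1
  1+1 = 0 carry 1
  0+1+1 = 0 carry 1
  0+0+1 = 1
  0+0 = 0
  1+0 = 1
  0+0 = 0
  1+0 = 1
  0+0 = 0
  1+0 = 1
  1+0 = 1
  1+0 = 1
  1+1 = 0 carry 1
  0+0+1 = 1
  1+1 = 0 carry 1
  1+1+1 = 1 carry 1
  0+1+1 = 0 carry 1
  1+1+1 = 1 carry 1
  1+0+1 = 0 carry 1
  0+0+1 = 1
  1+0 = 1
Sum = 0b110101010111010101001110011; now AND with 0b100001100011101000010001010:
  110101010111010101001110011
& 100001100011101000010001010
= 100001000011000000000000010

0b100001000011000000000000010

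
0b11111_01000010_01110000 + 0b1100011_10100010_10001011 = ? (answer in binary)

0b100000101110010011111011

Add column by column in base 2, right to left:
  0+1 = 1
  0+1 = 1
  0+0 = 0
  0+1 = 1
  1+0 = 1
  1+0 = 1
  1+0 = 1
  0+1 = 1
  0+0 = 0
  1+1 = 0 carry 1
  0+0+1 = 1
  0+0 = 0
  0+0 = 0
  0+1 = 1
  1+0 = 1
  0+1 = 1
  1+1 = 0 carry 1
  1+1+1 = 1 carry 1
  1+0+1 = 0 carry 1
  1+0+1 = 0 carry 1
  1+0+1 = 0 carry 1
  0+1+1 = 0 carry 1
  0+1+1 = 0 carry 1
  final carry 1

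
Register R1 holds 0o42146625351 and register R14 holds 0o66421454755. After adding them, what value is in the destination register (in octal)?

Add column by column in base 8, right to left:
  1+5 = 6
  5+5 = 2 carry 1
  3+7+1 = 3 carry 1
  5+4+1 = 2 carry 1
  2+5+1 = 0 carry 1
  6+4+1 = 3 carry 1
  6+1+1 = 0 carry 1
  4+2+1 = 7
  1+4 = 5
  2+6 = 0 carry 1
  4+6+1 = 3 carry 1
  final carry 1

0o130570302326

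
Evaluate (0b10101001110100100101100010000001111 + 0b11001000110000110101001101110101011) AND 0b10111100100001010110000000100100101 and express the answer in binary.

0b110000100001010010000000100100000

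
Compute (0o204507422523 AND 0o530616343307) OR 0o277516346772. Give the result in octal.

0o277516346773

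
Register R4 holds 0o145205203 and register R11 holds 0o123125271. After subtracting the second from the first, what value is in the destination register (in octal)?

0o22057712

Subtract column by column in base 8:
  3-1 → 2
  0-7 → 1 (borrow)
  2-2-1 → 7 (borrow)
  5-5-1 → 7 (borrow)
  0-2-1 → 5 (borrow)
  2-1-1 → 0
  5-3 → 2
  4-2 → 2
  1-1 → 0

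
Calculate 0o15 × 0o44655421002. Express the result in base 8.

0o736717735032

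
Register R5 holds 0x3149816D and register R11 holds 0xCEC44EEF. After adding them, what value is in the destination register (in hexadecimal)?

0x1000DD05C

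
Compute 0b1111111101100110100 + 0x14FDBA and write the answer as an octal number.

0o7174356

0b1111111101100110100 = 0o1775464 in octal.
0x14FDBA = 0o5176672 in octal.
Add column by column in base 8, right to left:
  4+2 = 6
  6+7 = 5 carry 1
  4+6+1 = 3 carry 1
  5+6+1 = 4 carry 1
  7+7+1 = 7 carry 1
  7+1+1 = 1 carry 1
  1+5+1 = 7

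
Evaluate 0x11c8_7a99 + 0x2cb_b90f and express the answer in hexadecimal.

0x149433a8

Add column by column in base 16, right to left:
  9+f = 8 carry 1
  9+0+1 = a
  a+9 = 3 carry 1
  7+b+1 = 3 carry 1
  8+b+1 = 4 carry 1
  c+c+1 = 9 carry 1
  1+2+1 = 4
  1+0 = 1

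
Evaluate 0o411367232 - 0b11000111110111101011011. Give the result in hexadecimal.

0x3c1ff3f

0o411367232 = 0x425ee9a in hexadecimal.
0b11000111110111101011011 = 0x63ef5b in hexadecimal.
Subtract column by column in base 16:
  a-b → f (borrow)
  9-5-1 → 3
  e-f → f (borrow)
  e-e-1 → f (borrow)
  5-3-1 → 1
  2-6 → c (borrow)
  4-0-1 → 3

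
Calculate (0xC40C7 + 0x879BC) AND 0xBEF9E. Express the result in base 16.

0xAA82

Add column by column in base 16, right to left:
  7+C = 3 carry 1
  C+B+1 = 8 carry 1
  0+9+1 = A
  4+7 = B
  C+8 = 4 carry 1
  final carry 1
Sum = 0x14BA83; now AND with 0xBEF9E:
  1&0=0, 4&B=0, B&E=A, A&F=A, 8&9=8, 3&E=2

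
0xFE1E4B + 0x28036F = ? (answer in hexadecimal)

0x12621BA

Add column by column in base 16, right to left:
  B+F = A carry 1
  4+6+1 = B
  E+3 = 1 carry 1
  1+0+1 = 2
  E+8 = 6 carry 1
  F+2+1 = 2 carry 1
  final carry 1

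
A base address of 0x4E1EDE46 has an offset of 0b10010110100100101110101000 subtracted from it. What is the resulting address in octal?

0x4E1EDE46 = 0o11607557106 in octal.
0b10010110100100101110101000 = 0o226445650 in octal.
Subtract column by column in base 8:
  6-0 → 6
  0-5 → 3 (borrow)
  1-6-1 → 2 (borrow)
  7-5-1 → 1
  5-4 → 1
  5-4 → 1
  7-6 → 1
  0-2 → 6 (borrow)
  6-2-1 → 3
  1-0 → 1
  1-0 → 1

0o11361111236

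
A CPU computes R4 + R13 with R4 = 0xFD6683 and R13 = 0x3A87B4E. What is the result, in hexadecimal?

0x4A5E1D1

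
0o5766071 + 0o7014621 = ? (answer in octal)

0o15002712

Add column by column in base 8, right to left:
  1+1 = 2
  7+2 = 1 carry 1
  0+6+1 = 7
  6+4 = 2 carry 1
  6+1+1 = 0 carry 1
  7+0+1 = 0 carry 1
  5+7+1 = 5 carry 1
  final carry 1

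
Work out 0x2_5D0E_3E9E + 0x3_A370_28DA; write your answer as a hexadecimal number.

0x6007E6778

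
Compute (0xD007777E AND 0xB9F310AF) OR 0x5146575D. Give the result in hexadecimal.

0xD147577F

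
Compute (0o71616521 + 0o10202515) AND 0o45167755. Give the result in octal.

Add column by column in base 8, right to left:
  1+5 = 6
  2+1 = 3
  5+5 = 2 carry 1
  6+2+1 = 1 carry 1
  1+0+1 = 2
  6+2 = 0 carry 1
  1+0+1 = 2
  7+1 = 0 carry 1
  final carry 1
Sum = 0o102021236; now AND with 0o45167755:
  1&0=0, 0&4=0, 2&5=0, 0&1=0, 2&6=2, 1&7=1, 2&7=2, 3&5=1, 6&5=4

0o21214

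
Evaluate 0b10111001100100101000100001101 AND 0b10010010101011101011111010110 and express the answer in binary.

0b10010000100000101000100000100

AND bit by bit (1 only where both bits are 1):
  10111001100100101000100001101
& 10010010101011101011111010110
= 10010000100000101000100000100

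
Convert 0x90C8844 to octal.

Expand each hex digit to 4 bits: 9=1001 0=0000 C=1100 8=1000 8=1000 4=0100 4=0100.
Group the bits in threes: 001 001 000 011 001 000 100 001 000 100 → 1103104104.

0o1103104104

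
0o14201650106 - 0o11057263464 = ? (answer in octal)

Subtract column by column in base 8:
  6-4 → 2
  0-6 → 2 (borrow)
  1-4-1 → 4 (borrow)
  0-3-1 → 4 (borrow)
  5-6-1 → 6 (borrow)
  6-2-1 → 3
  1-7 → 2 (borrow)
  0-5-1 → 2 (borrow)
  2-0-1 → 1
  4-1 → 3
  1-1 → 0

0o3122364422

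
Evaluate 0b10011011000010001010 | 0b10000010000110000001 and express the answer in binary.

0b10011011000110001011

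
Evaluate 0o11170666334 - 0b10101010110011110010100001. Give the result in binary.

0o11170666334 = 0b1001001111000110110110011011100 in binary.
Subtract column by column in base 2:
  0-1 → 1 (borrow)
  0-0-1 → 1 (borrow)
  1-0-1 → 0
  1-0 → 1
  1-0 → 1
  0-1 → 1 (borrow)
  1-0-1 → 0
  1-1 → 0
  0-0 → 0
  0-0 → 0
  1-1 → 0
  1-1 → 0
  0-1 → 1 (borrow)
  1-1-1 → 1 (borrow)
  1-0-1 → 0
  0-0 → 0
  1-1 → 0
  1-1 → 0
  0-0 → 0
  0-1 → 1 (borrow)
  0-0-1 → 1 (borrow)
  1-1-1 → 1 (borrow)
  1-0-1 → 0
  1-1 → 0
  1-0 → 1
  0-1 → 1 (borrow)
  0-0-1 → 1 (borrow)
  1-0-1 → 0
  0-0 → 0
  0-0 → 0
  1-0 → 1

0b1000111001110000011000000111011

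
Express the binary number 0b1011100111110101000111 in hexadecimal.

Group the bits into nibbles: 0010 1110 0111 1101 0100 0111 → 2e7d47.

0x2e7d47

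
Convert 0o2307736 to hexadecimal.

Each octal digit is 3 bits: 2=010 3=011 0=000 7=111 7=111 3=011 6=110.
Group the bits into nibbles: 1001 1000 1111 1101 1110 → 98FDE.

0x98FDE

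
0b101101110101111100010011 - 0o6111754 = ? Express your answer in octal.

0b101101110101111100010011 = 0o55657423 in octal.
Subtract column by column in base 8:
  3-4 → 7 (borrow)
  2-5-1 → 4 (borrow)
  4-7-1 → 4 (borrow)
  7-1-1 → 5
  5-1 → 4
  6-1 → 5
  5-6 → 7 (borrow)
  5-0-1 → 4

0o47545447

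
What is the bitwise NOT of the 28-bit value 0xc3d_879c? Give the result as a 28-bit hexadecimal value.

Each hex digit d becomes f−d:
  c→3, 3→c, d→2, 8→7, 7→8, 9→6, c→3

0x3c27863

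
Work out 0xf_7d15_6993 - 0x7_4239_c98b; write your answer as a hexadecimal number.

Subtract column by column in base 16:
  3-b → 8 (borrow)
  9-8-1 → 0
  9-9 → 0
  6-c → a (borrow)
  5-9-1 → b (borrow)
  1-3-1 → d (borrow)
  d-2-1 → a
  7-4 → 3
  f-7 → 8

0x83adba008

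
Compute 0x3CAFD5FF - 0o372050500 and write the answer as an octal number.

0o7061702277

0x3CAFD5FF = 0o7453752777 in octal.
Subtract column by column in base 8:
  7-0 → 7
  7-0 → 7
  7-5 → 2
  2-0 → 2
  5-5 → 0
  7-0 → 7
  3-2 → 1
  5-7 → 6 (borrow)
  4-3-1 → 0
  7-0 → 7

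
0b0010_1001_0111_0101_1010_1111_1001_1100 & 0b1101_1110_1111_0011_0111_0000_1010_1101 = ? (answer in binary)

0b00001000011100010010000010001100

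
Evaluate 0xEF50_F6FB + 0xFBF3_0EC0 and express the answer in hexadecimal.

Add column by column in base 16, right to left:
  B+0 = B
  F+C = B carry 1
  6+E+1 = 5 carry 1
  F+0+1 = 0 carry 1
  0+3+1 = 4
  5+F = 4 carry 1
  F+B+1 = B carry 1
  E+F+1 = E carry 1
  final carry 1

0x1EB4405BB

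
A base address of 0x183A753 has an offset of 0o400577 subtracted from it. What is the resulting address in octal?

0x183A753 = 0o140723523 in octal.
Subtract column by column in base 8:
  3-7 → 4 (borrow)
  2-7-1 → 2 (borrow)
  5-5-1 → 7 (borrow)
  3-0-1 → 2
  2-0 → 2
  7-4 → 3
  0-0 → 0
  4-0 → 4
  1-0 → 1

0o140322724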